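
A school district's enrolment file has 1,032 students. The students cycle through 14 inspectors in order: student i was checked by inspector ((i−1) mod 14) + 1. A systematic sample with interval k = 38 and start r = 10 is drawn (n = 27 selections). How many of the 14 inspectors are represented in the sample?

Consecutive selections differ by k = 38, so their inspector numbers differ by 38 mod 14 = 10.
gcd(38, 14) = 2, so the sample visits 14/2 = 7 distinct residues mod 14.
Start 10 is inspector 10; the inspectors hit are 2, 4, 6, 8, 10, 12, 14.

7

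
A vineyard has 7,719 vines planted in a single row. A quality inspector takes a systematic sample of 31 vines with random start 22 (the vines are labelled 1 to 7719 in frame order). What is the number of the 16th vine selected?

k = 7719/31 = 249
16th selection = r + (16−1)·k = 22 + 15×249 = 22 + 3735 = 3757

3757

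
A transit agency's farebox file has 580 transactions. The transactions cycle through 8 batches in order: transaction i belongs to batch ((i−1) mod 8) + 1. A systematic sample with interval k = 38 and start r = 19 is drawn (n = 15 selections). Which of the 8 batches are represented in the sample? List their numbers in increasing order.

1, 3, 5, 7

Consecutive selections differ by k = 38, so their batch numbers differ by 38 mod 8 = 6.
gcd(38, 8) = 2, so the sample visits 8/2 = 4 distinct residues mod 8.
Start 19 is batch 3; the batches hit are 1, 3, 5, 7.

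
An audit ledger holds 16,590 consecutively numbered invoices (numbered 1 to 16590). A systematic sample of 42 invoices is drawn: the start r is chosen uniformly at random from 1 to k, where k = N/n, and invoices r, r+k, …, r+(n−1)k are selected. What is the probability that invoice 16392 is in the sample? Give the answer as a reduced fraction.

k = 16590/42 = 395.
Invoice 16392 is selected iff r ≡ 16392 (mod 395); exactly one such r in {1,…,395}.
Inclusion probability = 1/395.

1/395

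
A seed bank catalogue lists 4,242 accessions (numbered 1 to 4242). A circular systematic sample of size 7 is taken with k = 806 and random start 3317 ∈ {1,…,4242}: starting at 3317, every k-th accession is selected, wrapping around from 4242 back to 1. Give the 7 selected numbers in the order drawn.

Selection 1: 3317
Selection 2: 3317 + 806 = 4123
Selection 3: 4123 + 806 = 4929 → 4929 − 4242 = 687
Selection 4: 687 + 806 = 1493
Selection 5: 1493 + 806 = 2299
Selection 6: 2299 + 806 = 3105
Selection 7: 3105 + 806 = 3911

3317, 4123, 687, 1493, 2299, 3105, 3911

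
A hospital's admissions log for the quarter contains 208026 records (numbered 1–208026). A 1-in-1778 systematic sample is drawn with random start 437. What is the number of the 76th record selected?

k = 1778
76th selection = r + (76−1)·k = 437 + 75×1778 = 437 + 133350 = 133787

133787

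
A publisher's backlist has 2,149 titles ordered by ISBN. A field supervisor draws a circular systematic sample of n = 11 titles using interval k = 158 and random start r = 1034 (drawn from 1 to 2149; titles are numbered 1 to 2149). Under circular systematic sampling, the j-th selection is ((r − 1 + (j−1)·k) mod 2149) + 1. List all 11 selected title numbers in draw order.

1034, 1192, 1350, 1508, 1666, 1824, 1982, 2140, 149, 307, 465

Selection 1: 1034
Selection 2: 1034 + 158 = 1192
Selection 3: 1192 + 158 = 1350
Selection 4: 1350 + 158 = 1508
Selection 5: 1508 + 158 = 1666
Selection 6: 1666 + 158 = 1824
Selection 7: 1824 + 158 = 1982
Selection 8: 1982 + 158 = 2140
Selection 9: 2140 + 158 = 2298 → 2298 − 2149 = 149
Selection 10: 149 + 158 = 307
Selection 11: 307 + 158 = 465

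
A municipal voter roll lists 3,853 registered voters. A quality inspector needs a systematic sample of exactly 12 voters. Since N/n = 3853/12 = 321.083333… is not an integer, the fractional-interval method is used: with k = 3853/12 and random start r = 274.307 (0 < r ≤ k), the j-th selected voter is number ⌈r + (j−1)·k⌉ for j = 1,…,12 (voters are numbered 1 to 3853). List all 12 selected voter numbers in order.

j=1: r + 0k = 274.307 → ⌈·⌉ = 275
j=2: r + 1k = 595.390333… → ⌈·⌉ = 596
j=3: r + 2k = 916.473666… → ⌈·⌉ = 917
j=4: r + 3k = 1237.557 → ⌈·⌉ = 1238
j=5: r + 4k = 1558.640333… → ⌈·⌉ = 1559
j=6: r + 5k = 1879.723666… → ⌈·⌉ = 1880
j=7: r + 6k = 2200.807 → ⌈·⌉ = 2201
j=8: r + 7k = 2521.890333… → ⌈·⌉ = 2522
j=9: r + 8k = 2842.973666… → ⌈·⌉ = 2843
j=10: r + 9k = 3164.057 → ⌈·⌉ = 3165
j=11: r + 10k = 3485.140333… → ⌈·⌉ = 3486
j=12: r + 11k = 3806.223666… → ⌈·⌉ = 3807

275, 596, 917, 1238, 1559, 1880, 2201, 2522, 2843, 3165, 3486, 3807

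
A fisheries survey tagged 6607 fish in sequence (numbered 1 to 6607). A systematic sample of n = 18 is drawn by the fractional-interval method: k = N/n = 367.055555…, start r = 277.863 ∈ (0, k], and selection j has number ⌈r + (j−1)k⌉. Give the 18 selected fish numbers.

278, 645, 1012, 1380, 1747, 2114, 2481, 2848, 3215, 3582, 3949, 4316, 4683, 5050, 5417, 5784, 6151, 6518

j=1: r + 0k = 277.863 → ⌈·⌉ = 278
j=2: r + 1k = 644.918555… → ⌈·⌉ = 645
j=3: r + 2k = 1011.974111… → ⌈·⌉ = 1012
j=4: r + 3k = 1379.029666… → ⌈·⌉ = 1380
j=5: r + 4k = 1746.085222… → ⌈·⌉ = 1747
j=6: r + 5k = 2113.140777… → ⌈·⌉ = 2114
j=7: r + 6k = 2480.196333… → ⌈·⌉ = 2481
j=8: r + 7k = 2847.251888… → ⌈·⌉ = 2848
j=9: r + 8k = 3214.307444… → ⌈·⌉ = 3215
j=10: r + 9k = 3581.363 → ⌈·⌉ = 3582
j=11: r + 10k = 3948.418555… → ⌈·⌉ = 3949
j=12: r + 11k = 4315.474111… → ⌈·⌉ = 4316
j=13: r + 12k = 4682.529666… → ⌈·⌉ = 4683
j=14: r + 13k = 5049.585222… → ⌈·⌉ = 5050
j=15: r + 14k = 5416.640777… → ⌈·⌉ = 5417
j=16: r + 15k = 5783.696333… → ⌈·⌉ = 5784
j=17: r + 16k = 6150.751888… → ⌈·⌉ = 6151
j=18: r + 17k = 6517.807444… → ⌈·⌉ = 6518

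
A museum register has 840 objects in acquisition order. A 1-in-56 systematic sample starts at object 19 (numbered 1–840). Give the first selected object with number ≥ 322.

355

k = 56
Steps past start: ⌈(322 − 19)/56⌉ = ⌈303/56⌉ = 6
Selected object: 19 + 6×56 = 355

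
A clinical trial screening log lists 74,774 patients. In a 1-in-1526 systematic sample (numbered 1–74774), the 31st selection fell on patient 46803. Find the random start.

k = 1526
r = 46803 − (31−1)×1526 = 46803 − 45780 = 1023

1023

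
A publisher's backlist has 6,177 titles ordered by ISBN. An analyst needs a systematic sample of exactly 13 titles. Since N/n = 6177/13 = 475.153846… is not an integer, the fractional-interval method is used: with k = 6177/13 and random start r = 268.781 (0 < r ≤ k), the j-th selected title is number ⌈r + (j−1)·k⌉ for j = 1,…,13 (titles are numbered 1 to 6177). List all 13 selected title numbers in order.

j=1: r + 0k = 268.781 → ⌈·⌉ = 269
j=2: r + 1k = 743.934846… → ⌈·⌉ = 744
j=3: r + 2k = 1219.088692… → ⌈·⌉ = 1220
j=4: r + 3k = 1694.242538… → ⌈·⌉ = 1695
j=5: r + 4k = 2169.396384… → ⌈·⌉ = 2170
j=6: r + 5k = 2644.550230… → ⌈·⌉ = 2645
j=7: r + 6k = 3119.704076… → ⌈·⌉ = 3120
j=8: r + 7k = 3594.857923… → ⌈·⌉ = 3595
j=9: r + 8k = 4070.011769… → ⌈·⌉ = 4071
j=10: r + 9k = 4545.165615… → ⌈·⌉ = 4546
j=11: r + 10k = 5020.319461… → ⌈·⌉ = 5021
j=12: r + 11k = 5495.473307… → ⌈·⌉ = 5496
j=13: r + 12k = 5970.627153… → ⌈·⌉ = 5971

269, 744, 1220, 1695, 2170, 2645, 3120, 3595, 4071, 4546, 5021, 5496, 5971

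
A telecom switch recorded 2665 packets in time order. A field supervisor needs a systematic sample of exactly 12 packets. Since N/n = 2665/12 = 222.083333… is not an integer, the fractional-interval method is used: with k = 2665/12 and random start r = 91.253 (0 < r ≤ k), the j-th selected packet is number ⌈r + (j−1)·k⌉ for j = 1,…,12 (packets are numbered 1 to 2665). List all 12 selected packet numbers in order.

j=1: r + 0k = 91.253 → ⌈·⌉ = 92
j=2: r + 1k = 313.336333… → ⌈·⌉ = 314
j=3: r + 2k = 535.419666… → ⌈·⌉ = 536
j=4: r + 3k = 757.503 → ⌈·⌉ = 758
j=5: r + 4k = 979.586333… → ⌈·⌉ = 980
j=6: r + 5k = 1201.669666… → ⌈·⌉ = 1202
j=7: r + 6k = 1423.753 → ⌈·⌉ = 1424
j=8: r + 7k = 1645.836333… → ⌈·⌉ = 1646
j=9: r + 8k = 1867.919666… → ⌈·⌉ = 1868
j=10: r + 9k = 2090.003 → ⌈·⌉ = 2091
j=11: r + 10k = 2312.086333… → ⌈·⌉ = 2313
j=12: r + 11k = 2534.169666… → ⌈·⌉ = 2535

92, 314, 536, 758, 980, 1202, 1424, 1646, 1868, 2091, 2313, 2535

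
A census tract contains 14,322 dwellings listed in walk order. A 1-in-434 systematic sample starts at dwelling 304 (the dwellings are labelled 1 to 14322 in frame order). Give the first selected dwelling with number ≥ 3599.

3776

k = 434
Steps past start: ⌈(3599 − 304)/434⌉ = ⌈3295/434⌉ = 8
Selected dwelling: 304 + 8×434 = 3776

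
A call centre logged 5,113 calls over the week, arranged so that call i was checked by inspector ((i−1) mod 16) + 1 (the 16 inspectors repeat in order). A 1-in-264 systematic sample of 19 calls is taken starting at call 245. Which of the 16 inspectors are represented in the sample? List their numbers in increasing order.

5, 13

Consecutive selections differ by k = 264, so their inspector numbers differ by 264 mod 16 = 8.
gcd(264, 16) = 8, so the sample visits 16/8 = 2 distinct residues mod 16.
Start 245 is inspector 5; the inspectors hit are 5, 13.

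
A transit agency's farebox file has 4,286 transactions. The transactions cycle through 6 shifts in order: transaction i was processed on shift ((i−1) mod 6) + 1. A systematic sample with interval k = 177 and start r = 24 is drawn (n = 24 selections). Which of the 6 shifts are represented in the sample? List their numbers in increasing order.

3, 6

Consecutive selections differ by k = 177, so their shift numbers differ by 177 mod 6 = 3.
gcd(177, 6) = 3, so the sample visits 6/3 = 2 distinct residues mod 6.
Start 24 is shift 6; the shifts hit are 3, 6.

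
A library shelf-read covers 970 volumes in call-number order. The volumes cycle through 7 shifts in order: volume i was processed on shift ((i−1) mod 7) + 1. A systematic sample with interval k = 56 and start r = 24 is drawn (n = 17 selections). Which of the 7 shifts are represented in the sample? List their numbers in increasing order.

Consecutive selections differ by k = 56, so their shift numbers differ by 56 mod 7 = 0.
gcd(56, 7) = 7, so the sample visits 7/7 = 1 distinct residues mod 7.
Start 24 is shift 3; the shifts hit are 3.

3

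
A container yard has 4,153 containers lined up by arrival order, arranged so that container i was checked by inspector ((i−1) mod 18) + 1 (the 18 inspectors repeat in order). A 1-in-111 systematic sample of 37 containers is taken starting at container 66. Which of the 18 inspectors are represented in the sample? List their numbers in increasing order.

3, 6, 9, 12, 15, 18

Consecutive selections differ by k = 111, so their inspector numbers differ by 111 mod 18 = 3.
gcd(111, 18) = 3, so the sample visits 18/3 = 6 distinct residues mod 18.
Start 66 is inspector 12; the inspectors hit are 3, 6, 9, 12, 15, 18.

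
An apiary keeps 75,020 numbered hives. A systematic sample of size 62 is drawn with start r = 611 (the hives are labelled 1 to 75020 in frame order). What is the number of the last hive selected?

74421

k = 75020/62 = 1210
62nd selection = r + (62−1)·k = 611 + 61×1210 = 611 + 73810 = 74421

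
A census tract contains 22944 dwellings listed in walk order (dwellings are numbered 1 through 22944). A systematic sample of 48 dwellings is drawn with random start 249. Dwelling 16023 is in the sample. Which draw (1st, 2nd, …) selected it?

34

k = 22944/48 = 478
position = (16023 − 249)/478 + 1 = 15774/478 + 1 = 33 + 1 = 34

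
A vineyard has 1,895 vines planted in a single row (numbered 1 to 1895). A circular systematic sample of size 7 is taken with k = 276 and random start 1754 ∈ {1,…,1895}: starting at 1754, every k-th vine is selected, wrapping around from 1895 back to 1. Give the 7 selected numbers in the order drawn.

Selection 1: 1754
Selection 2: 1754 + 276 = 2030 → 2030 − 1895 = 135
Selection 3: 135 + 276 = 411
Selection 4: 411 + 276 = 687
Selection 5: 687 + 276 = 963
Selection 6: 963 + 276 = 1239
Selection 7: 1239 + 276 = 1515

1754, 135, 411, 687, 963, 1239, 1515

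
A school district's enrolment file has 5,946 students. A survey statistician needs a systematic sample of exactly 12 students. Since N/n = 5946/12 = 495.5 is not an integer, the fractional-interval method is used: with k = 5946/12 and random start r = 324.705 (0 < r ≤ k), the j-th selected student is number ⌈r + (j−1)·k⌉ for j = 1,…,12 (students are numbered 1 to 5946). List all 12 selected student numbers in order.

j=1: r + 0k = 324.705 → ⌈·⌉ = 325
j=2: r + 1k = 820.205 → ⌈·⌉ = 821
j=3: r + 2k = 1315.705 → ⌈·⌉ = 1316
j=4: r + 3k = 1811.205 → ⌈·⌉ = 1812
j=5: r + 4k = 2306.705 → ⌈·⌉ = 2307
j=6: r + 5k = 2802.205 → ⌈·⌉ = 2803
j=7: r + 6k = 3297.705 → ⌈·⌉ = 3298
j=8: r + 7k = 3793.205 → ⌈·⌉ = 3794
j=9: r + 8k = 4288.705 → ⌈·⌉ = 4289
j=10: r + 9k = 4784.205 → ⌈·⌉ = 4785
j=11: r + 10k = 5279.705 → ⌈·⌉ = 5280
j=12: r + 11k = 5775.205 → ⌈·⌉ = 5776

325, 821, 1316, 1812, 2307, 2803, 3298, 3794, 4289, 4785, 5280, 5776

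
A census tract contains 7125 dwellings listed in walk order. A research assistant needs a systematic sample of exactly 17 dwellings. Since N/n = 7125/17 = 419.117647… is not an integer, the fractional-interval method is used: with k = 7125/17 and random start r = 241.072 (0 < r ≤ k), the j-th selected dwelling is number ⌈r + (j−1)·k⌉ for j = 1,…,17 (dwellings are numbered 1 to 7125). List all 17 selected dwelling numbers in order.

j=1: r + 0k = 241.072 → ⌈·⌉ = 242
j=2: r + 1k = 660.189647… → ⌈·⌉ = 661
j=3: r + 2k = 1079.307294… → ⌈·⌉ = 1080
j=4: r + 3k = 1498.424941… → ⌈·⌉ = 1499
j=5: r + 4k = 1917.542588… → ⌈·⌉ = 1918
j=6: r + 5k = 2336.660235… → ⌈·⌉ = 2337
j=7: r + 6k = 2755.777882… → ⌈·⌉ = 2756
j=8: r + 7k = 3174.895529… → ⌈·⌉ = 3175
j=9: r + 8k = 3594.013176… → ⌈·⌉ = 3595
j=10: r + 9k = 4013.130823… → ⌈·⌉ = 4014
j=11: r + 10k = 4432.248470… → ⌈·⌉ = 4433
j=12: r + 11k = 4851.366117… → ⌈·⌉ = 4852
j=13: r + 12k = 5270.483764… → ⌈·⌉ = 5271
j=14: r + 13k = 5689.601411… → ⌈·⌉ = 5690
j=15: r + 14k = 6108.719058… → ⌈·⌉ = 6109
j=16: r + 15k = 6527.836705… → ⌈·⌉ = 6528
j=17: r + 16k = 6946.954352… → ⌈·⌉ = 6947

242, 661, 1080, 1499, 1918, 2337, 2756, 3175, 3595, 4014, 4433, 4852, 5271, 5690, 6109, 6528, 6947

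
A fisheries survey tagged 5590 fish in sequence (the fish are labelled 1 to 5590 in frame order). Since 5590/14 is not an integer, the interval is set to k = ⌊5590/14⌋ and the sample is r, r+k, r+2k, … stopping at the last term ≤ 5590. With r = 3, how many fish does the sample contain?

k = ⌊5590/14⌋ = 399
Achieved size = ⌊(5590 − 3)/399⌋ + 1 = ⌊5587/399⌋ + 1 = 14 + 1 = 15
(last selection: 3 + 14×399 = 5589 ≤ 5590; next would be 5988 > 5590)

15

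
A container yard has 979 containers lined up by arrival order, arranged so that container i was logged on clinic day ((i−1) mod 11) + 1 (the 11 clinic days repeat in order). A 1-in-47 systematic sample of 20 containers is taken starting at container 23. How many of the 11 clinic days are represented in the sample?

11

Consecutive selections differ by k = 47, so their clinic day numbers differ by 47 mod 11 = 3.
gcd(47, 11) = 1, so the sample visits 11/1 = 11 distinct residues mod 11.
Start 23 is clinic day 1; the clinic days hit are 1, 2, 3, 4, 5, 6, 7, 8, 9, 10, 11.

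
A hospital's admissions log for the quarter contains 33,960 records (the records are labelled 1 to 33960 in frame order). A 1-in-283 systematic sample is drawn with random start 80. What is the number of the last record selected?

k = 283
120th selection = r + (120−1)·k = 80 + 119×283 = 80 + 33677 = 33757

33757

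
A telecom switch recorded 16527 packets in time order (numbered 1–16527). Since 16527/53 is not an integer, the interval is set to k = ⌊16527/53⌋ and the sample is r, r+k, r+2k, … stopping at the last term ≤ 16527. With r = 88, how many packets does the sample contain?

k = ⌊16527/53⌋ = 311
Achieved size = ⌊(16527 − 88)/311⌋ + 1 = ⌊16439/311⌋ + 1 = 52 + 1 = 53
(last selection: 88 + 52×311 = 16260 ≤ 16527; next would be 16571 > 16527)

53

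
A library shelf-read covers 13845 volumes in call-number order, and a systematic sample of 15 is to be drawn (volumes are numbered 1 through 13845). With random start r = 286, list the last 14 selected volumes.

k = N/n = 13845/15 = 923
2nd selection = 286 + 1×923 = 1209
3rd: 1209 + 923 = 2132
4th: 2132 + 923 = 3055
5th: 3055 + 923 = 3978
6th: 3978 + 923 = 4901
7th: 4901 + 923 = 5824
8th: 5824 + 923 = 6747
9th: 6747 + 923 = 7670
10th: 7670 + 923 = 8593
11th: 8593 + 923 = 9516
12th: 9516 + 923 = 10439
13th: 10439 + 923 = 11362
14th: 11362 + 923 = 12285
15th: 12285 + 923 = 13208

1209, 2132, 3055, 3978, 4901, 5824, 6747, 7670, 8593, 9516, 10439, 11362, 12285, 13208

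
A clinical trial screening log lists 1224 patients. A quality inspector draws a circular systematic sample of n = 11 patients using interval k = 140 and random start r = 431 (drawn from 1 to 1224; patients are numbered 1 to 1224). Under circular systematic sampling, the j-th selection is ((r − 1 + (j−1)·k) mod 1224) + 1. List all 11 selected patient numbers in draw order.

Selection 1: 431
Selection 2: 431 + 140 = 571
Selection 3: 571 + 140 = 711
Selection 4: 711 + 140 = 851
Selection 5: 851 + 140 = 991
Selection 6: 991 + 140 = 1131
Selection 7: 1131 + 140 = 1271 → 1271 − 1224 = 47
Selection 8: 47 + 140 = 187
Selection 9: 187 + 140 = 327
Selection 10: 327 + 140 = 467
Selection 11: 467 + 140 = 607

431, 571, 711, 851, 991, 1131, 47, 187, 327, 467, 607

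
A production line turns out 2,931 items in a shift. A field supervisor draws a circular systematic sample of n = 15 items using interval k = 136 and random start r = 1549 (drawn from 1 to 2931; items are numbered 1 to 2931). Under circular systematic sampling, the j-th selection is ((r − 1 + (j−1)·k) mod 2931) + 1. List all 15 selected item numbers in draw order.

Selection 1: 1549
Selection 2: 1549 + 136 = 1685
Selection 3: 1685 + 136 = 1821
Selection 4: 1821 + 136 = 1957
Selection 5: 1957 + 136 = 2093
Selection 6: 2093 + 136 = 2229
Selection 7: 2229 + 136 = 2365
Selection 8: 2365 + 136 = 2501
Selection 9: 2501 + 136 = 2637
Selection 10: 2637 + 136 = 2773
Selection 11: 2773 + 136 = 2909
Selection 12: 2909 + 136 = 3045 → 3045 − 2931 = 114
Selection 13: 114 + 136 = 250
Selection 14: 250 + 136 = 386
Selection 15: 386 + 136 = 522

1549, 1685, 1821, 1957, 2093, 2229, 2365, 2501, 2637, 2773, 2909, 114, 250, 386, 522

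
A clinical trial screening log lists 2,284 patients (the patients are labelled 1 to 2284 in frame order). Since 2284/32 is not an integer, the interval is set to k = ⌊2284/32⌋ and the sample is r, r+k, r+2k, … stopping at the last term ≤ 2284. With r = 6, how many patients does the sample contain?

33

k = ⌊2284/32⌋ = 71
Achieved size = ⌊(2284 − 6)/71⌋ + 1 = ⌊2278/71⌋ + 1 = 32 + 1 = 33
(last selection: 6 + 32×71 = 2278 ≤ 2284; next would be 2349 > 2284)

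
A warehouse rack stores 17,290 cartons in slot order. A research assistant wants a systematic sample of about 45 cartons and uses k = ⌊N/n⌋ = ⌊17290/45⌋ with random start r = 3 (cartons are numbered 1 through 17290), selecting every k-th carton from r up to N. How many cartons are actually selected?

k = ⌊17290/45⌋ = 384
Achieved size = ⌊(17290 − 3)/384⌋ + 1 = ⌊17287/384⌋ + 1 = 45 + 1 = 46
(last selection: 3 + 45×384 = 17283 ≤ 17290; next would be 17667 > 17290)

46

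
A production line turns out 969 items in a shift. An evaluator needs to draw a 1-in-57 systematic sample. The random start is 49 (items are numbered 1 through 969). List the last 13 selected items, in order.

277, 334, 391, 448, 505, 562, 619, 676, 733, 790, 847, 904, 961

5th selection = 49 + 4×57 = 277
6th: 277 + 57 = 334
7th: 334 + 57 = 391
8th: 391 + 57 = 448
9th: 448 + 57 = 505
10th: 505 + 57 = 562
11th: 562 + 57 = 619
12th: 619 + 57 = 676
13th: 676 + 57 = 733
14th: 733 + 57 = 790
15th: 790 + 57 = 847
16th: 847 + 57 = 904
17th: 904 + 57 = 961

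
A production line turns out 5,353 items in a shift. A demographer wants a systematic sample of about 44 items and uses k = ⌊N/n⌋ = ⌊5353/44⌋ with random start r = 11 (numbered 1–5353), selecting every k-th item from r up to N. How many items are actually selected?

45

k = ⌊5353/44⌋ = 121
Achieved size = ⌊(5353 − 11)/121⌋ + 1 = ⌊5342/121⌋ + 1 = 44 + 1 = 45
(last selection: 11 + 44×121 = 5335 ≤ 5353; next would be 5456 > 5353)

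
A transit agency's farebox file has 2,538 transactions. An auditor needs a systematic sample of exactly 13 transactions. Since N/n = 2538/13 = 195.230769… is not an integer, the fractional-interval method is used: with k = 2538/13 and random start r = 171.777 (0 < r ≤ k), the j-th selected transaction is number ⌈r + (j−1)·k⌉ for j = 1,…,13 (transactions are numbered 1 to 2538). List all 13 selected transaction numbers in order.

j=1: r + 0k = 171.777 → ⌈·⌉ = 172
j=2: r + 1k = 367.007769… → ⌈·⌉ = 368
j=3: r + 2k = 562.238538… → ⌈·⌉ = 563
j=4: r + 3k = 757.469307… → ⌈·⌉ = 758
j=5: r + 4k = 952.700076… → ⌈·⌉ = 953
j=6: r + 5k = 1147.930846… → ⌈·⌉ = 1148
j=7: r + 6k = 1343.161615… → ⌈·⌉ = 1344
j=8: r + 7k = 1538.392384… → ⌈·⌉ = 1539
j=9: r + 8k = 1733.623153… → ⌈·⌉ = 1734
j=10: r + 9k = 1928.853923… → ⌈·⌉ = 1929
j=11: r + 10k = 2124.084692… → ⌈·⌉ = 2125
j=12: r + 11k = 2319.315461… → ⌈·⌉ = 2320
j=13: r + 12k = 2514.546230… → ⌈·⌉ = 2515

172, 368, 563, 758, 953, 1148, 1344, 1539, 1734, 1929, 2125, 2320, 2515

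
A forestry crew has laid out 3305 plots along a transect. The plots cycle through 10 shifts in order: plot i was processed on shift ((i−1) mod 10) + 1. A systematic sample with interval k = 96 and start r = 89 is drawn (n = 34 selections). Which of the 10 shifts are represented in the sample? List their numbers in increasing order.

Consecutive selections differ by k = 96, so their shift numbers differ by 96 mod 10 = 6.
gcd(96, 10) = 2, so the sample visits 10/2 = 5 distinct residues mod 10.
Start 89 is shift 9; the shifts hit are 1, 3, 5, 7, 9.

1, 3, 5, 7, 9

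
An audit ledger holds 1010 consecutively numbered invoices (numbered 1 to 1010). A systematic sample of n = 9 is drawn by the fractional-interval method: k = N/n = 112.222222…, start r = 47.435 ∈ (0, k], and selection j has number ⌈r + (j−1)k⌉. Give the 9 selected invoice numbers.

j=1: r + 0k = 47.435 → ⌈·⌉ = 48
j=2: r + 1k = 159.657222… → ⌈·⌉ = 160
j=3: r + 2k = 271.879444… → ⌈·⌉ = 272
j=4: r + 3k = 384.101666… → ⌈·⌉ = 385
j=5: r + 4k = 496.323888… → ⌈·⌉ = 497
j=6: r + 5k = 608.546111… → ⌈·⌉ = 609
j=7: r + 6k = 720.768333… → ⌈·⌉ = 721
j=8: r + 7k = 832.990555… → ⌈·⌉ = 833
j=9: r + 8k = 945.212777… → ⌈·⌉ = 946

48, 160, 272, 385, 497, 609, 721, 833, 946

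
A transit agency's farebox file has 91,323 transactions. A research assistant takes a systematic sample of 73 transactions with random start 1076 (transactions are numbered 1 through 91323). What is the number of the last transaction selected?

91148

k = 91323/73 = 1251
73rd selection = r + (73−1)·k = 1076 + 72×1251 = 1076 + 90072 = 91148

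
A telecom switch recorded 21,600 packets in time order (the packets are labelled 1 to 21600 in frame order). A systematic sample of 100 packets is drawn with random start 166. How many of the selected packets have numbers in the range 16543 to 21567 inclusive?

k = 21600/100 = 216
First selection ≥ 16543: 166 + ⌈(16543−166)/216⌉·216 = 166 + 76×216 = 16582
Last selection ≤ 21567: 166 + ⌊(21567−166)/216⌋·216 = 166 + 99×216 = 21550
Count = 99 − 76 + 1 = 24

24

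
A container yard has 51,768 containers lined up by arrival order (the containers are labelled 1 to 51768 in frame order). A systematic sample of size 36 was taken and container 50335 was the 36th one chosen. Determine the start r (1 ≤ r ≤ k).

k = 51768/36 = 1438
r = 50335 − (36−1)×1438 = 50335 − 50330 = 5

5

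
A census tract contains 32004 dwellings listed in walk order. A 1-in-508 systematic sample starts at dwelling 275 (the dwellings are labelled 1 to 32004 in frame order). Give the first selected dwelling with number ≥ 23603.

23643

k = 508
Steps past start: ⌈(23603 − 275)/508⌉ = ⌈23328/508⌉ = 46
Selected dwelling: 275 + 46×508 = 23643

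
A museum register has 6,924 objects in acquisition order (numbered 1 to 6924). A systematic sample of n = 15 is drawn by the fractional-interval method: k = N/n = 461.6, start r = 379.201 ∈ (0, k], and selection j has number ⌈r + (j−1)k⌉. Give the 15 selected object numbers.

j=1: r + 0k = 379.201 → ⌈·⌉ = 380
j=2: r + 1k = 840.801 → ⌈·⌉ = 841
j=3: r + 2k = 1302.401 → ⌈·⌉ = 1303
j=4: r + 3k = 1764.001 → ⌈·⌉ = 1765
j=5: r + 4k = 2225.601 → ⌈·⌉ = 2226
j=6: r + 5k = 2687.201 → ⌈·⌉ = 2688
j=7: r + 6k = 3148.801 → ⌈·⌉ = 3149
j=8: r + 7k = 3610.401 → ⌈·⌉ = 3611
j=9: r + 8k = 4072.001 → ⌈·⌉ = 4073
j=10: r + 9k = 4533.601 → ⌈·⌉ = 4534
j=11: r + 10k = 4995.201 → ⌈·⌉ = 4996
j=12: r + 11k = 5456.801 → ⌈·⌉ = 5457
j=13: r + 12k = 5918.401 → ⌈·⌉ = 5919
j=14: r + 13k = 6380.001 → ⌈·⌉ = 6381
j=15: r + 14k = 6841.601 → ⌈·⌉ = 6842

380, 841, 1303, 1765, 2226, 2688, 3149, 3611, 4073, 4534, 4996, 5457, 5919, 6381, 6842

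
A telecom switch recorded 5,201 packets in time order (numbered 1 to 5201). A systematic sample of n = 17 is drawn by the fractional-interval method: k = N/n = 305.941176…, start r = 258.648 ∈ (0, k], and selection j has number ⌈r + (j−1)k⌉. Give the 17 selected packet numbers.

j=1: r + 0k = 258.648 → ⌈·⌉ = 259
j=2: r + 1k = 564.589176… → ⌈·⌉ = 565
j=3: r + 2k = 870.530352… → ⌈·⌉ = 871
j=4: r + 3k = 1176.471529… → ⌈·⌉ = 1177
j=5: r + 4k = 1482.412705… → ⌈·⌉ = 1483
j=6: r + 5k = 1788.353882… → ⌈·⌉ = 1789
j=7: r + 6k = 2094.295058… → ⌈·⌉ = 2095
j=8: r + 7k = 2400.236235… → ⌈·⌉ = 2401
j=9: r + 8k = 2706.177411… → ⌈·⌉ = 2707
j=10: r + 9k = 3012.118588… → ⌈·⌉ = 3013
j=11: r + 10k = 3318.059764… → ⌈·⌉ = 3319
j=12: r + 11k = 3624.000941… → ⌈·⌉ = 3625
j=13: r + 12k = 3929.942117… → ⌈·⌉ = 3930
j=14: r + 13k = 4235.883294… → ⌈·⌉ = 4236
j=15: r + 14k = 4541.824470… → ⌈·⌉ = 4542
j=16: r + 15k = 4847.765647… → ⌈·⌉ = 4848
j=17: r + 16k = 5153.706823… → ⌈·⌉ = 5154

259, 565, 871, 1177, 1483, 1789, 2095, 2401, 2707, 3013, 3319, 3625, 3930, 4236, 4542, 4848, 5154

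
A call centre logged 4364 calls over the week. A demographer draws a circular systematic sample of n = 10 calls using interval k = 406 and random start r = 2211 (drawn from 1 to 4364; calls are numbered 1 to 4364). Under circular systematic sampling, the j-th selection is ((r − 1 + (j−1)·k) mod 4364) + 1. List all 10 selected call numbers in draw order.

2211, 2617, 3023, 3429, 3835, 4241, 283, 689, 1095, 1501

Selection 1: 2211
Selection 2: 2211 + 406 = 2617
Selection 3: 2617 + 406 = 3023
Selection 4: 3023 + 406 = 3429
Selection 5: 3429 + 406 = 3835
Selection 6: 3835 + 406 = 4241
Selection 7: 4241 + 406 = 4647 → 4647 − 4364 = 283
Selection 8: 283 + 406 = 689
Selection 9: 689 + 406 = 1095
Selection 10: 1095 + 406 = 1501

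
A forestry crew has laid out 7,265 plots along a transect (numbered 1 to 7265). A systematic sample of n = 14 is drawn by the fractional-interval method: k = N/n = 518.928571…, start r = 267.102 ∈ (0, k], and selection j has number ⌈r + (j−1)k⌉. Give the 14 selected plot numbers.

268, 787, 1305, 1824, 2343, 2862, 3381, 3900, 4419, 4938, 5457, 5976, 6495, 7014

j=1: r + 0k = 267.102 → ⌈·⌉ = 268
j=2: r + 1k = 786.030571… → ⌈·⌉ = 787
j=3: r + 2k = 1304.959142… → ⌈·⌉ = 1305
j=4: r + 3k = 1823.887714… → ⌈·⌉ = 1824
j=5: r + 4k = 2342.816285… → ⌈·⌉ = 2343
j=6: r + 5k = 2861.744857… → ⌈·⌉ = 2862
j=7: r + 6k = 3380.673428… → ⌈·⌉ = 3381
j=8: r + 7k = 3899.602 → ⌈·⌉ = 3900
j=9: r + 8k = 4418.530571… → ⌈·⌉ = 4419
j=10: r + 9k = 4937.459142… → ⌈·⌉ = 4938
j=11: r + 10k = 5456.387714… → ⌈·⌉ = 5457
j=12: r + 11k = 5975.316285… → ⌈·⌉ = 5976
j=13: r + 12k = 6494.244857… → ⌈·⌉ = 6495
j=14: r + 13k = 7013.173428… → ⌈·⌉ = 7014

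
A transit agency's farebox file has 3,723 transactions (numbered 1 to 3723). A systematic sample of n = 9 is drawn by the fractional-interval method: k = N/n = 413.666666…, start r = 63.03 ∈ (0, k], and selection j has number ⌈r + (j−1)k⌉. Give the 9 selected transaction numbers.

j=1: r + 0k = 63.03 → ⌈·⌉ = 64
j=2: r + 1k = 476.696666… → ⌈·⌉ = 477
j=3: r + 2k = 890.363333… → ⌈·⌉ = 891
j=4: r + 3k = 1304.03 → ⌈·⌉ = 1305
j=5: r + 4k = 1717.696666… → ⌈·⌉ = 1718
j=6: r + 5k = 2131.363333… → ⌈·⌉ = 2132
j=7: r + 6k = 2545.03 → ⌈·⌉ = 2546
j=8: r + 7k = 2958.696666… → ⌈·⌉ = 2959
j=9: r + 8k = 3372.363333… → ⌈·⌉ = 3373

64, 477, 891, 1305, 1718, 2132, 2546, 2959, 3373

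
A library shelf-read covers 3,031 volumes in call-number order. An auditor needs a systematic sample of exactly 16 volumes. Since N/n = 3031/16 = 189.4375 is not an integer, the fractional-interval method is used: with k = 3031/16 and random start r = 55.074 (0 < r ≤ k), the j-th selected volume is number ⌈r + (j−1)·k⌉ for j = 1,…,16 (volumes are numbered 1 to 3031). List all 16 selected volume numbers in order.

56, 245, 434, 624, 813, 1003, 1192, 1382, 1571, 1761, 1950, 2139, 2329, 2518, 2708, 2897

j=1: r + 0k = 55.074 → ⌈·⌉ = 56
j=2: r + 1k = 244.5115 → ⌈·⌉ = 245
j=3: r + 2k = 433.949 → ⌈·⌉ = 434
j=4: r + 3k = 623.3865 → ⌈·⌉ = 624
j=5: r + 4k = 812.824 → ⌈·⌉ = 813
j=6: r + 5k = 1002.2615 → ⌈·⌉ = 1003
j=7: r + 6k = 1191.699 → ⌈·⌉ = 1192
j=8: r + 7k = 1381.1365 → ⌈·⌉ = 1382
j=9: r + 8k = 1570.574 → ⌈·⌉ = 1571
j=10: r + 9k = 1760.0115 → ⌈·⌉ = 1761
j=11: r + 10k = 1949.449 → ⌈·⌉ = 1950
j=12: r + 11k = 2138.8865 → ⌈·⌉ = 2139
j=13: r + 12k = 2328.324 → ⌈·⌉ = 2329
j=14: r + 13k = 2517.7615 → ⌈·⌉ = 2518
j=15: r + 14k = 2707.199 → ⌈·⌉ = 2708
j=16: r + 15k = 2896.6365 → ⌈·⌉ = 2897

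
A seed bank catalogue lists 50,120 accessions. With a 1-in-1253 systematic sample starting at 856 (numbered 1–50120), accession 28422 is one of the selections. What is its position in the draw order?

23

k = 1253
position = (28422 − 856)/1253 + 1 = 27566/1253 + 1 = 22 + 1 = 23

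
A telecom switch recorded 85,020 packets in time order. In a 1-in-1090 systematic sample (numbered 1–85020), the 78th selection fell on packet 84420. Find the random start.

k = 1090
r = 84420 − (78−1)×1090 = 84420 − 83930 = 490

490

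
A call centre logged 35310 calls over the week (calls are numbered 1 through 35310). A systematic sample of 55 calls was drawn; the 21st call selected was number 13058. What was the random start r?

k = 35310/55 = 642
r = 13058 − (21−1)×642 = 13058 − 12840 = 218

218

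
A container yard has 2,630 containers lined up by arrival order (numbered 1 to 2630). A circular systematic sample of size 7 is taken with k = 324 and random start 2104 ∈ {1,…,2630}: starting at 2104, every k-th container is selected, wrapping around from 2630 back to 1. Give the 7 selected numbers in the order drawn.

2104, 2428, 122, 446, 770, 1094, 1418

Selection 1: 2104
Selection 2: 2104 + 324 = 2428
Selection 3: 2428 + 324 = 2752 → 2752 − 2630 = 122
Selection 4: 122 + 324 = 446
Selection 5: 446 + 324 = 770
Selection 6: 770 + 324 = 1094
Selection 7: 1094 + 324 = 1418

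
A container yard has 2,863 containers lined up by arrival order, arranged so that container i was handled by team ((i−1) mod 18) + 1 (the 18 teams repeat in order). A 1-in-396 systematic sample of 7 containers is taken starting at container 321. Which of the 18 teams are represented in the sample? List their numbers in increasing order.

Consecutive selections differ by k = 396, so their team numbers differ by 396 mod 18 = 0.
gcd(396, 18) = 18, so the sample visits 18/18 = 1 distinct residues mod 18.
Start 321 is team 15; the teams hit are 15.

15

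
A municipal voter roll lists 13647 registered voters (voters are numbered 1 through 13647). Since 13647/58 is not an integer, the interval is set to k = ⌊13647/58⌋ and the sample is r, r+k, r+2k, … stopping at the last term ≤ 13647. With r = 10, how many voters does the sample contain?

k = ⌊13647/58⌋ = 235
Achieved size = ⌊(13647 − 10)/235⌋ + 1 = ⌊13637/235⌋ + 1 = 58 + 1 = 59
(last selection: 10 + 58×235 = 13640 ≤ 13647; next would be 13875 > 13647)

59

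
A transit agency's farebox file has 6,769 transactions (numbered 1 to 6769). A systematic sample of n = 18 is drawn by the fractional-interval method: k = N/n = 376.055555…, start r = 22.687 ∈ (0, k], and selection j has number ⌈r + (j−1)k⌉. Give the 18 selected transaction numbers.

23, 399, 775, 1151, 1527, 1903, 2280, 2656, 3032, 3408, 3784, 4160, 4536, 4912, 5288, 5664, 6040, 6416

j=1: r + 0k = 22.687 → ⌈·⌉ = 23
j=2: r + 1k = 398.742555… → ⌈·⌉ = 399
j=3: r + 2k = 774.798111… → ⌈·⌉ = 775
j=4: r + 3k = 1150.853666… → ⌈·⌉ = 1151
j=5: r + 4k = 1526.909222… → ⌈·⌉ = 1527
j=6: r + 5k = 1902.964777… → ⌈·⌉ = 1903
j=7: r + 6k = 2279.020333… → ⌈·⌉ = 2280
j=8: r + 7k = 2655.075888… → ⌈·⌉ = 2656
j=9: r + 8k = 3031.131444… → ⌈·⌉ = 3032
j=10: r + 9k = 3407.187 → ⌈·⌉ = 3408
j=11: r + 10k = 3783.242555… → ⌈·⌉ = 3784
j=12: r + 11k = 4159.298111… → ⌈·⌉ = 4160
j=13: r + 12k = 4535.353666… → ⌈·⌉ = 4536
j=14: r + 13k = 4911.409222… → ⌈·⌉ = 4912
j=15: r + 14k = 5287.464777… → ⌈·⌉ = 5288
j=16: r + 15k = 5663.520333… → ⌈·⌉ = 5664
j=17: r + 16k = 6039.575888… → ⌈·⌉ = 6040
j=18: r + 17k = 6415.631444… → ⌈·⌉ = 6416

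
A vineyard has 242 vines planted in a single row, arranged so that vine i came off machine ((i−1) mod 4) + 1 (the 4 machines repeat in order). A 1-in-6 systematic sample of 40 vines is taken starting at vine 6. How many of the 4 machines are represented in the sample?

2

Consecutive selections differ by k = 6, so their machine numbers differ by 6 mod 4 = 2.
gcd(6, 4) = 2, so the sample visits 4/2 = 2 distinct residues mod 4.
Start 6 is machine 2; the machines hit are 2, 4.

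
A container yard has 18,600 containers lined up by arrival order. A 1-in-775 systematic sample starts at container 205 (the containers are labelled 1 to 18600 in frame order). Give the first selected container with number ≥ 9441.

9505

k = 775
Steps past start: ⌈(9441 − 205)/775⌉ = ⌈9236/775⌉ = 12
Selected container: 205 + 12×775 = 9505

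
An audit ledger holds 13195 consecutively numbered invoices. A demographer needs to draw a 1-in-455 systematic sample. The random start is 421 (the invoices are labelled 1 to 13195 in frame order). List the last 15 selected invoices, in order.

15th selection = 421 + 14×455 = 6791
16th: 6791 + 455 = 7246
17th: 7246 + 455 = 7701
18th: 7701 + 455 = 8156
19th: 8156 + 455 = 8611
20th: 8611 + 455 = 9066
21st: 9066 + 455 = 9521
22nd: 9521 + 455 = 9976
23rd: 9976 + 455 = 10431
24th: 10431 + 455 = 10886
25th: 10886 + 455 = 11341
26th: 11341 + 455 = 11796
27th: 11796 + 455 = 12251
28th: 12251 + 455 = 12706
29th: 12706 + 455 = 13161

6791, 7246, 7701, 8156, 8611, 9066, 9521, 9976, 10431, 10886, 11341, 11796, 12251, 12706, 13161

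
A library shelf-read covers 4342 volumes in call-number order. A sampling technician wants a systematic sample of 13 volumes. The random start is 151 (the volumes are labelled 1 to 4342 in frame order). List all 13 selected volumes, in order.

151, 485, 819, 1153, 1487, 1821, 2155, 2489, 2823, 3157, 3491, 3825, 4159

k = N/n = 4342/13 = 334
volume 1: 151
volume 2: 151 + 334 = 485
volume 3: 485 + 334 = 819
volume 4: 819 + 334 = 1153
volume 5: 1153 + 334 = 1487
volume 6: 1487 + 334 = 1821
volume 7: 1821 + 334 = 2155
volume 8: 2155 + 334 = 2489
volume 9: 2489 + 334 = 2823
volume 10: 2823 + 334 = 3157
volume 11: 3157 + 334 = 3491
volume 12: 3491 + 334 = 3825
volume 13: 3825 + 334 = 4159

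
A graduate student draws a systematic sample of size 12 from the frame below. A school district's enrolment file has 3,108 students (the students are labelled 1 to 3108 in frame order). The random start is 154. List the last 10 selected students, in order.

672, 931, 1190, 1449, 1708, 1967, 2226, 2485, 2744, 3003

k = N/n = 3108/12 = 259
3rd selection = 154 + 2×259 = 672
4th: 672 + 259 = 931
5th: 931 + 259 = 1190
6th: 1190 + 259 = 1449
7th: 1449 + 259 = 1708
8th: 1708 + 259 = 1967
9th: 1967 + 259 = 2226
10th: 2226 + 259 = 2485
11th: 2485 + 259 = 2744
12th: 2744 + 259 = 3003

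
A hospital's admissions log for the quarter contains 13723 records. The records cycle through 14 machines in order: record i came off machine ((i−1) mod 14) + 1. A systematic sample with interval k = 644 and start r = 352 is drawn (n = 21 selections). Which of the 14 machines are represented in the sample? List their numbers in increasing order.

2

Consecutive selections differ by k = 644, so their machine numbers differ by 644 mod 14 = 0.
gcd(644, 14) = 14, so the sample visits 14/14 = 1 distinct residues mod 14.
Start 352 is machine 2; the machines hit are 2.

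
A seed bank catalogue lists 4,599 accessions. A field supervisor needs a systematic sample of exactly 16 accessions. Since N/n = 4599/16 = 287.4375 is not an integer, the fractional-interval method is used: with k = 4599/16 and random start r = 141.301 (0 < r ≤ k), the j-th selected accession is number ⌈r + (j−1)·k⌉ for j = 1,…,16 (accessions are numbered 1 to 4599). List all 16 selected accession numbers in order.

142, 429, 717, 1004, 1292, 1579, 1866, 2154, 2441, 2729, 3016, 3304, 3591, 3878, 4166, 4453

j=1: r + 0k = 141.301 → ⌈·⌉ = 142
j=2: r + 1k = 428.7385 → ⌈·⌉ = 429
j=3: r + 2k = 716.176 → ⌈·⌉ = 717
j=4: r + 3k = 1003.6135 → ⌈·⌉ = 1004
j=5: r + 4k = 1291.051 → ⌈·⌉ = 1292
j=6: r + 5k = 1578.4885 → ⌈·⌉ = 1579
j=7: r + 6k = 1865.926 → ⌈·⌉ = 1866
j=8: r + 7k = 2153.3635 → ⌈·⌉ = 2154
j=9: r + 8k = 2440.801 → ⌈·⌉ = 2441
j=10: r + 9k = 2728.2385 → ⌈·⌉ = 2729
j=11: r + 10k = 3015.676 → ⌈·⌉ = 3016
j=12: r + 11k = 3303.1135 → ⌈·⌉ = 3304
j=13: r + 12k = 3590.551 → ⌈·⌉ = 3591
j=14: r + 13k = 3877.9885 → ⌈·⌉ = 3878
j=15: r + 14k = 4165.426 → ⌈·⌉ = 4166
j=16: r + 15k = 4452.8635 → ⌈·⌉ = 4453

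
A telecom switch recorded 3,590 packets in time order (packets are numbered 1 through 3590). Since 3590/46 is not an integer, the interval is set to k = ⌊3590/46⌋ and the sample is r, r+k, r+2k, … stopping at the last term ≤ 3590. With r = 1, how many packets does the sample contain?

k = ⌊3590/46⌋ = 78
Achieved size = ⌊(3590 − 1)/78⌋ + 1 = ⌊3589/78⌋ + 1 = 46 + 1 = 47
(last selection: 1 + 46×78 = 3589 ≤ 3590; next would be 3667 > 3590)

47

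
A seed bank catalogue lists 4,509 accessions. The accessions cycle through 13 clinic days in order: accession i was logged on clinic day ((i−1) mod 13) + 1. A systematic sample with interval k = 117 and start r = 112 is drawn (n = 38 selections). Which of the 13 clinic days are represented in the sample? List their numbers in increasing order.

8

Consecutive selections differ by k = 117, so their clinic day numbers differ by 117 mod 13 = 0.
gcd(117, 13) = 13, so the sample visits 13/13 = 1 distinct residues mod 13.
Start 112 is clinic day 8; the clinic days hit are 8.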